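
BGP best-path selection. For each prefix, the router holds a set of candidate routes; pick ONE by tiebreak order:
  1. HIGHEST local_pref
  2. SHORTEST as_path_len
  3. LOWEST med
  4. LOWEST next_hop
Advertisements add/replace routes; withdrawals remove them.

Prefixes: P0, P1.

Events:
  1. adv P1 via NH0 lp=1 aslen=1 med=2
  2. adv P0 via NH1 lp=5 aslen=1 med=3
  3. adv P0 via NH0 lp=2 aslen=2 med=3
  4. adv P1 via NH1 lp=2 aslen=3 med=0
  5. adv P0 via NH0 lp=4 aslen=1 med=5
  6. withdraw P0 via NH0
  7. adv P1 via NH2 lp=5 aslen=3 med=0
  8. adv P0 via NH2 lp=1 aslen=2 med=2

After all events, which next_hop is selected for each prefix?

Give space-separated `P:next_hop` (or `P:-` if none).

Answer: P0:NH1 P1:NH2

Derivation:
Op 1: best P0=- P1=NH0
Op 2: best P0=NH1 P1=NH0
Op 3: best P0=NH1 P1=NH0
Op 4: best P0=NH1 P1=NH1
Op 5: best P0=NH1 P1=NH1
Op 6: best P0=NH1 P1=NH1
Op 7: best P0=NH1 P1=NH2
Op 8: best P0=NH1 P1=NH2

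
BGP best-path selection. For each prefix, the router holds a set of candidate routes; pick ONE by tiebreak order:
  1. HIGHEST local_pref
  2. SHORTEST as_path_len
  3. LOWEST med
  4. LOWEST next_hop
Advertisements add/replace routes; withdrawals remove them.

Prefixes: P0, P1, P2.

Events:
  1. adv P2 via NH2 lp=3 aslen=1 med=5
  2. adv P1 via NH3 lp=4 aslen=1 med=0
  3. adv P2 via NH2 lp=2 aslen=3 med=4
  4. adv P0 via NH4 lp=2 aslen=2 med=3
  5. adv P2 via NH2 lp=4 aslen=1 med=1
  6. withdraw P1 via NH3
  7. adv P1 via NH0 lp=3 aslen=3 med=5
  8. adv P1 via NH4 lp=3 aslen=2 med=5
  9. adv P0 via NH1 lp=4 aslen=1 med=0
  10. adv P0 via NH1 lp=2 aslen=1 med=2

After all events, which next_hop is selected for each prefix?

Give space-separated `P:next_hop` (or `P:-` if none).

Answer: P0:NH1 P1:NH4 P2:NH2

Derivation:
Op 1: best P0=- P1=- P2=NH2
Op 2: best P0=- P1=NH3 P2=NH2
Op 3: best P0=- P1=NH3 P2=NH2
Op 4: best P0=NH4 P1=NH3 P2=NH2
Op 5: best P0=NH4 P1=NH3 P2=NH2
Op 6: best P0=NH4 P1=- P2=NH2
Op 7: best P0=NH4 P1=NH0 P2=NH2
Op 8: best P0=NH4 P1=NH4 P2=NH2
Op 9: best P0=NH1 P1=NH4 P2=NH2
Op 10: best P0=NH1 P1=NH4 P2=NH2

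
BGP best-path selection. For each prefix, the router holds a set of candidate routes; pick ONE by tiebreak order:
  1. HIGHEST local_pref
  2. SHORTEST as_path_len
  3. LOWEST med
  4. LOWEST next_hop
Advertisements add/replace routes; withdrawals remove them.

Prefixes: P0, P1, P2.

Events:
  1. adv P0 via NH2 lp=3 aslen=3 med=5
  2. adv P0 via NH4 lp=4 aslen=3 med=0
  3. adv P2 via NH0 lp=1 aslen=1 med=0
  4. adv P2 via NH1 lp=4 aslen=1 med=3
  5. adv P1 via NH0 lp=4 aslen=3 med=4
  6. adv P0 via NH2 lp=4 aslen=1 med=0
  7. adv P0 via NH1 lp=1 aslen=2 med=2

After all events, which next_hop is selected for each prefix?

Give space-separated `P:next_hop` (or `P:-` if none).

Op 1: best P0=NH2 P1=- P2=-
Op 2: best P0=NH4 P1=- P2=-
Op 3: best P0=NH4 P1=- P2=NH0
Op 4: best P0=NH4 P1=- P2=NH1
Op 5: best P0=NH4 P1=NH0 P2=NH1
Op 6: best P0=NH2 P1=NH0 P2=NH1
Op 7: best P0=NH2 P1=NH0 P2=NH1

Answer: P0:NH2 P1:NH0 P2:NH1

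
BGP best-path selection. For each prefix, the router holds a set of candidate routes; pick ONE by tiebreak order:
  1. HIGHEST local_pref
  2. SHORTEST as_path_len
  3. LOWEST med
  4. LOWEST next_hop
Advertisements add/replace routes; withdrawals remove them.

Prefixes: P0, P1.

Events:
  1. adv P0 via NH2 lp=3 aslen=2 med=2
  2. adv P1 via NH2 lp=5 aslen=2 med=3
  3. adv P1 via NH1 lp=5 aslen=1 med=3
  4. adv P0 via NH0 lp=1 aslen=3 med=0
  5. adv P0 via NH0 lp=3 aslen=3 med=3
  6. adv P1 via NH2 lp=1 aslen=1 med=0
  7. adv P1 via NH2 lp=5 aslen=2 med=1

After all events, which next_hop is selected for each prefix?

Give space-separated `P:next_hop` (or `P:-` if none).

Op 1: best P0=NH2 P1=-
Op 2: best P0=NH2 P1=NH2
Op 3: best P0=NH2 P1=NH1
Op 4: best P0=NH2 P1=NH1
Op 5: best P0=NH2 P1=NH1
Op 6: best P0=NH2 P1=NH1
Op 7: best P0=NH2 P1=NH1

Answer: P0:NH2 P1:NH1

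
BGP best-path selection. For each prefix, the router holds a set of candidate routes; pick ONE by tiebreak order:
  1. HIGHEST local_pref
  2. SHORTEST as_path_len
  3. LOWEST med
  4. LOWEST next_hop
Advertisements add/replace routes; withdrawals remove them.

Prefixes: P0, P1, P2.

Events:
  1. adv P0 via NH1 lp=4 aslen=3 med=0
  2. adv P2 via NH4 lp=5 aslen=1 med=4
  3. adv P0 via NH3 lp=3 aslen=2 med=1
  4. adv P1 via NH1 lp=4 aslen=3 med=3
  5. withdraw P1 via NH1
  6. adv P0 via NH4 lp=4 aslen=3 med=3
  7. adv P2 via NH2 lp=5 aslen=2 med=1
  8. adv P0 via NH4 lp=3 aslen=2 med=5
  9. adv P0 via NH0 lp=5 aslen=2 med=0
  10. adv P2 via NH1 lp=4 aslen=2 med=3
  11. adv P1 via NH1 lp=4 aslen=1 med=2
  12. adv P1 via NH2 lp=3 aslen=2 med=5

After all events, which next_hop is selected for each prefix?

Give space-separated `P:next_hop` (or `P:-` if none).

Answer: P0:NH0 P1:NH1 P2:NH4

Derivation:
Op 1: best P0=NH1 P1=- P2=-
Op 2: best P0=NH1 P1=- P2=NH4
Op 3: best P0=NH1 P1=- P2=NH4
Op 4: best P0=NH1 P1=NH1 P2=NH4
Op 5: best P0=NH1 P1=- P2=NH4
Op 6: best P0=NH1 P1=- P2=NH4
Op 7: best P0=NH1 P1=- P2=NH4
Op 8: best P0=NH1 P1=- P2=NH4
Op 9: best P0=NH0 P1=- P2=NH4
Op 10: best P0=NH0 P1=- P2=NH4
Op 11: best P0=NH0 P1=NH1 P2=NH4
Op 12: best P0=NH0 P1=NH1 P2=NH4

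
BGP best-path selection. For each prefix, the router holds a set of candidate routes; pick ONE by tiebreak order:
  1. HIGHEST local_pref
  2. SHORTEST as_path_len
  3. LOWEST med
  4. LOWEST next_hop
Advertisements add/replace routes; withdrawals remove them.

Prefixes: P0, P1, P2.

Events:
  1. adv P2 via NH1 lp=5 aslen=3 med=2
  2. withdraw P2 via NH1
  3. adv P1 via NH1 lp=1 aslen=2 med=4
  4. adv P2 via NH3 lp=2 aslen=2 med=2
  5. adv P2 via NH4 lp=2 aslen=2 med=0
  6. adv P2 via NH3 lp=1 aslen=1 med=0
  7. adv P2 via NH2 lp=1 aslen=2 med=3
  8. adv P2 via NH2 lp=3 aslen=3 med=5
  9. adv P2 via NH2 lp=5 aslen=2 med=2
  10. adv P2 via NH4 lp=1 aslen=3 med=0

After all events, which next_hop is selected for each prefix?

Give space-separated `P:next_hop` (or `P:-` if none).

Op 1: best P0=- P1=- P2=NH1
Op 2: best P0=- P1=- P2=-
Op 3: best P0=- P1=NH1 P2=-
Op 4: best P0=- P1=NH1 P2=NH3
Op 5: best P0=- P1=NH1 P2=NH4
Op 6: best P0=- P1=NH1 P2=NH4
Op 7: best P0=- P1=NH1 P2=NH4
Op 8: best P0=- P1=NH1 P2=NH2
Op 9: best P0=- P1=NH1 P2=NH2
Op 10: best P0=- P1=NH1 P2=NH2

Answer: P0:- P1:NH1 P2:NH2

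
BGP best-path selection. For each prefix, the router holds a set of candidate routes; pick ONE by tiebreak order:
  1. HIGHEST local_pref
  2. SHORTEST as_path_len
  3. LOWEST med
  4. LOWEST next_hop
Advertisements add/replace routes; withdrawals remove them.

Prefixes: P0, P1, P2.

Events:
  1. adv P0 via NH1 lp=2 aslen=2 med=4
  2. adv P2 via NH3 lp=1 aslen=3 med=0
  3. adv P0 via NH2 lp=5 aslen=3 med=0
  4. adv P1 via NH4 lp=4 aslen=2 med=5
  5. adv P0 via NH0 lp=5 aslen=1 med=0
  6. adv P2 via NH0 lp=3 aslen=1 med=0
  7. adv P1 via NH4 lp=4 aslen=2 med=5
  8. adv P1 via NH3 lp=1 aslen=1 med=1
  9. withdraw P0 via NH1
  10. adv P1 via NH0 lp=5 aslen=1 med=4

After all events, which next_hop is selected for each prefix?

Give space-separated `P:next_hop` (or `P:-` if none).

Answer: P0:NH0 P1:NH0 P2:NH0

Derivation:
Op 1: best P0=NH1 P1=- P2=-
Op 2: best P0=NH1 P1=- P2=NH3
Op 3: best P0=NH2 P1=- P2=NH3
Op 4: best P0=NH2 P1=NH4 P2=NH3
Op 5: best P0=NH0 P1=NH4 P2=NH3
Op 6: best P0=NH0 P1=NH4 P2=NH0
Op 7: best P0=NH0 P1=NH4 P2=NH0
Op 8: best P0=NH0 P1=NH4 P2=NH0
Op 9: best P0=NH0 P1=NH4 P2=NH0
Op 10: best P0=NH0 P1=NH0 P2=NH0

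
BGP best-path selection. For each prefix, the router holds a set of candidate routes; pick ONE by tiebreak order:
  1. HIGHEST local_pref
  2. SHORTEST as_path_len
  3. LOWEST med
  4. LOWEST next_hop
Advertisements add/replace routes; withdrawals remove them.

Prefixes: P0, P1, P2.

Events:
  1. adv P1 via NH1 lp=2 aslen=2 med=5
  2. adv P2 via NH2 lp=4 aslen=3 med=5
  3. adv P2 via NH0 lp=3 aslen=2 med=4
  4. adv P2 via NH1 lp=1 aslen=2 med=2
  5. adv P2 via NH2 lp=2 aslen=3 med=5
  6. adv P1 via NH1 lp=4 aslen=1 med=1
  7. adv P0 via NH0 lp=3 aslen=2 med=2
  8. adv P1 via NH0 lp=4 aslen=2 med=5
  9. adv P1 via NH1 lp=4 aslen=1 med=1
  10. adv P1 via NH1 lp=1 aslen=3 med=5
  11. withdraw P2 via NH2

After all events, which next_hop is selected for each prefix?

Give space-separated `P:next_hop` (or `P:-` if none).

Answer: P0:NH0 P1:NH0 P2:NH0

Derivation:
Op 1: best P0=- P1=NH1 P2=-
Op 2: best P0=- P1=NH1 P2=NH2
Op 3: best P0=- P1=NH1 P2=NH2
Op 4: best P0=- P1=NH1 P2=NH2
Op 5: best P0=- P1=NH1 P2=NH0
Op 6: best P0=- P1=NH1 P2=NH0
Op 7: best P0=NH0 P1=NH1 P2=NH0
Op 8: best P0=NH0 P1=NH1 P2=NH0
Op 9: best P0=NH0 P1=NH1 P2=NH0
Op 10: best P0=NH0 P1=NH0 P2=NH0
Op 11: best P0=NH0 P1=NH0 P2=NH0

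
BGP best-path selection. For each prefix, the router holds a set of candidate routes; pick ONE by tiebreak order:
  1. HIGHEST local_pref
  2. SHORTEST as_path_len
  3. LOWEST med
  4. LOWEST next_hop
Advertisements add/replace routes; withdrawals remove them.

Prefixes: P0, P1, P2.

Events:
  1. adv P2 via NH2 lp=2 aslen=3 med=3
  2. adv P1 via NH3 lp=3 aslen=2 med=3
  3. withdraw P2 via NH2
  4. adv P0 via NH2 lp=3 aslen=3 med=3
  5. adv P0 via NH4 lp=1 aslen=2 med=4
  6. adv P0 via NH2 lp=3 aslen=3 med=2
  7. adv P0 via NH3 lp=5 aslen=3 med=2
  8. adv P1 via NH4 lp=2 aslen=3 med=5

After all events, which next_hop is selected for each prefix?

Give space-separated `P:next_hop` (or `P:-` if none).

Answer: P0:NH3 P1:NH3 P2:-

Derivation:
Op 1: best P0=- P1=- P2=NH2
Op 2: best P0=- P1=NH3 P2=NH2
Op 3: best P0=- P1=NH3 P2=-
Op 4: best P0=NH2 P1=NH3 P2=-
Op 5: best P0=NH2 P1=NH3 P2=-
Op 6: best P0=NH2 P1=NH3 P2=-
Op 7: best P0=NH3 P1=NH3 P2=-
Op 8: best P0=NH3 P1=NH3 P2=-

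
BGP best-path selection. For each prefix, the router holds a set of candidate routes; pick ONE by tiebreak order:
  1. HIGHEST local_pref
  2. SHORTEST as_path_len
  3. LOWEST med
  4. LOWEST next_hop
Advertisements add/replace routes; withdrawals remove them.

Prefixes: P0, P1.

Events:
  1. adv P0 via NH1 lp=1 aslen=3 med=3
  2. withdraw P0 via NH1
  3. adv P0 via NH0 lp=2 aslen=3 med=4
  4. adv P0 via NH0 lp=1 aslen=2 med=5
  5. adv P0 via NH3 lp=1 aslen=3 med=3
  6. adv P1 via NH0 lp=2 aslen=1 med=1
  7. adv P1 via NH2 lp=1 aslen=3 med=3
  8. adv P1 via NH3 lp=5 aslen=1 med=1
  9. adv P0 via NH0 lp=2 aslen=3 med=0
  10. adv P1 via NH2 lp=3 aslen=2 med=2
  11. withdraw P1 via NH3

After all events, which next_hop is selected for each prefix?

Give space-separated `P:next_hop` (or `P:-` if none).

Answer: P0:NH0 P1:NH2

Derivation:
Op 1: best P0=NH1 P1=-
Op 2: best P0=- P1=-
Op 3: best P0=NH0 P1=-
Op 4: best P0=NH0 P1=-
Op 5: best P0=NH0 P1=-
Op 6: best P0=NH0 P1=NH0
Op 7: best P0=NH0 P1=NH0
Op 8: best P0=NH0 P1=NH3
Op 9: best P0=NH0 P1=NH3
Op 10: best P0=NH0 P1=NH3
Op 11: best P0=NH0 P1=NH2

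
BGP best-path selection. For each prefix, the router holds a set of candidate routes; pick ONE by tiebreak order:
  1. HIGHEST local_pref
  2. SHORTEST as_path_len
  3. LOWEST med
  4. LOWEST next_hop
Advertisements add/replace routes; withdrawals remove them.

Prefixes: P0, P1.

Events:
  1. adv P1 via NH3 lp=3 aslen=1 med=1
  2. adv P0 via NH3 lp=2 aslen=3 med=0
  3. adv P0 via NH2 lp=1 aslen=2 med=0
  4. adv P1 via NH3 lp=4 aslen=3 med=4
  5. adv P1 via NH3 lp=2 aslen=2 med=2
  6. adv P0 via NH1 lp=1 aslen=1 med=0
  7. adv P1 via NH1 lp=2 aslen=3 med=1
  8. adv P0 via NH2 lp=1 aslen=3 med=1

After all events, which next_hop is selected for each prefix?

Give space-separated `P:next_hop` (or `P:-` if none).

Answer: P0:NH3 P1:NH3

Derivation:
Op 1: best P0=- P1=NH3
Op 2: best P0=NH3 P1=NH3
Op 3: best P0=NH3 P1=NH3
Op 4: best P0=NH3 P1=NH3
Op 5: best P0=NH3 P1=NH3
Op 6: best P0=NH3 P1=NH3
Op 7: best P0=NH3 P1=NH3
Op 8: best P0=NH3 P1=NH3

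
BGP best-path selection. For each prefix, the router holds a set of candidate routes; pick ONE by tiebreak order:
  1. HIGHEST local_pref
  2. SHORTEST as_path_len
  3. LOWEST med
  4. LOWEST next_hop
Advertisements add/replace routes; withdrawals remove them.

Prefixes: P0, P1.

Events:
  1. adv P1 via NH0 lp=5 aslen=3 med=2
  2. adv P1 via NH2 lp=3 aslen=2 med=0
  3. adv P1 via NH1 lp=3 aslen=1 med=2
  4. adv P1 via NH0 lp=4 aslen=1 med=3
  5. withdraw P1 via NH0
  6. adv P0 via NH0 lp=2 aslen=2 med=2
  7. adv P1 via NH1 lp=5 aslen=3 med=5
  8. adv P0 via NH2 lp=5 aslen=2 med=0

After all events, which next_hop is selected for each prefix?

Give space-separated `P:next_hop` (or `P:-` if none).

Answer: P0:NH2 P1:NH1

Derivation:
Op 1: best P0=- P1=NH0
Op 2: best P0=- P1=NH0
Op 3: best P0=- P1=NH0
Op 4: best P0=- P1=NH0
Op 5: best P0=- P1=NH1
Op 6: best P0=NH0 P1=NH1
Op 7: best P0=NH0 P1=NH1
Op 8: best P0=NH2 P1=NH1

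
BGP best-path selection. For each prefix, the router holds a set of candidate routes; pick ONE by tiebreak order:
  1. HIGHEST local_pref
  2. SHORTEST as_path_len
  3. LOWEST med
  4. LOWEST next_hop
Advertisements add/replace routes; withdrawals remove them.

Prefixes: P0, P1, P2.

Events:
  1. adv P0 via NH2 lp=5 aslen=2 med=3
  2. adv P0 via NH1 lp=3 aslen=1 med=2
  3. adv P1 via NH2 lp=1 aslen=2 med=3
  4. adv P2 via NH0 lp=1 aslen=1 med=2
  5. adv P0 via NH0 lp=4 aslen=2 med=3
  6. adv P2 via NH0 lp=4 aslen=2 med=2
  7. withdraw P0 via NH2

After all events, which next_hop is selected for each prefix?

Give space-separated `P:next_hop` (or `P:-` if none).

Op 1: best P0=NH2 P1=- P2=-
Op 2: best P0=NH2 P1=- P2=-
Op 3: best P0=NH2 P1=NH2 P2=-
Op 4: best P0=NH2 P1=NH2 P2=NH0
Op 5: best P0=NH2 P1=NH2 P2=NH0
Op 6: best P0=NH2 P1=NH2 P2=NH0
Op 7: best P0=NH0 P1=NH2 P2=NH0

Answer: P0:NH0 P1:NH2 P2:NH0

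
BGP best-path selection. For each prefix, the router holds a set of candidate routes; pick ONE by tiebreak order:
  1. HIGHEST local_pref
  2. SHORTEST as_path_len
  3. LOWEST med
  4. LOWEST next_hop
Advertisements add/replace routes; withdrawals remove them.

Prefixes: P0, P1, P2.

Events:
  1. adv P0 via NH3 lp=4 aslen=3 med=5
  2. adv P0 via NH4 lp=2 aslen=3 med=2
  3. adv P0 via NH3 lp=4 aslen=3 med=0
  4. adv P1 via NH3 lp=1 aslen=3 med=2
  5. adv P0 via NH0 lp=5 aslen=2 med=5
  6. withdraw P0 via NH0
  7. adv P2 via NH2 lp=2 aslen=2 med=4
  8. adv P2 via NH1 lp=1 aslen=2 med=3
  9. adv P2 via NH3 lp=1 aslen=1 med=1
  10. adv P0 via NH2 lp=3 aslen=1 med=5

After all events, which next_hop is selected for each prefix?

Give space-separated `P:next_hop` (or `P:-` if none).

Answer: P0:NH3 P1:NH3 P2:NH2

Derivation:
Op 1: best P0=NH3 P1=- P2=-
Op 2: best P0=NH3 P1=- P2=-
Op 3: best P0=NH3 P1=- P2=-
Op 4: best P0=NH3 P1=NH3 P2=-
Op 5: best P0=NH0 P1=NH3 P2=-
Op 6: best P0=NH3 P1=NH3 P2=-
Op 7: best P0=NH3 P1=NH3 P2=NH2
Op 8: best P0=NH3 P1=NH3 P2=NH2
Op 9: best P0=NH3 P1=NH3 P2=NH2
Op 10: best P0=NH3 P1=NH3 P2=NH2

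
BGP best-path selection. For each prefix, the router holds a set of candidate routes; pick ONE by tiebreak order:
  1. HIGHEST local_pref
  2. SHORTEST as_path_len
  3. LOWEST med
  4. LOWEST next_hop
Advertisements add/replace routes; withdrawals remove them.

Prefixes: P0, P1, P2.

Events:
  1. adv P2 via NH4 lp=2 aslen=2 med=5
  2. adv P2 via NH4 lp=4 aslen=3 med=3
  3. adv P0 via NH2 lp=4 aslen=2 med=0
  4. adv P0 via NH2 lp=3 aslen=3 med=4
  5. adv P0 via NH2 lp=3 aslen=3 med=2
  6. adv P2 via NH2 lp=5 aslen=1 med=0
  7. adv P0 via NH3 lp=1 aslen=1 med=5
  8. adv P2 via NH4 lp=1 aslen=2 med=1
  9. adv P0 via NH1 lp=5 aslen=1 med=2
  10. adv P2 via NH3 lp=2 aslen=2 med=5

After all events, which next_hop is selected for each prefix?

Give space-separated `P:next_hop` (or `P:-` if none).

Op 1: best P0=- P1=- P2=NH4
Op 2: best P0=- P1=- P2=NH4
Op 3: best P0=NH2 P1=- P2=NH4
Op 4: best P0=NH2 P1=- P2=NH4
Op 5: best P0=NH2 P1=- P2=NH4
Op 6: best P0=NH2 P1=- P2=NH2
Op 7: best P0=NH2 P1=- P2=NH2
Op 8: best P0=NH2 P1=- P2=NH2
Op 9: best P0=NH1 P1=- P2=NH2
Op 10: best P0=NH1 P1=- P2=NH2

Answer: P0:NH1 P1:- P2:NH2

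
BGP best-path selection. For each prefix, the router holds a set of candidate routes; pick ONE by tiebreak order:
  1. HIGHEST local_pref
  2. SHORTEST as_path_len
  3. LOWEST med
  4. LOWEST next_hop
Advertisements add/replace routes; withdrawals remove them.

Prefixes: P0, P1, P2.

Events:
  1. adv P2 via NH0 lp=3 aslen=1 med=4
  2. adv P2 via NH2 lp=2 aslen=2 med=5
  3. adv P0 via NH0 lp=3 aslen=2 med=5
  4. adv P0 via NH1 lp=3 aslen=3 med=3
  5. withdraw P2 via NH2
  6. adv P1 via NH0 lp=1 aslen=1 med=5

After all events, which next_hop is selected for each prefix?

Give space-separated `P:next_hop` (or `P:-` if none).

Answer: P0:NH0 P1:NH0 P2:NH0

Derivation:
Op 1: best P0=- P1=- P2=NH0
Op 2: best P0=- P1=- P2=NH0
Op 3: best P0=NH0 P1=- P2=NH0
Op 4: best P0=NH0 P1=- P2=NH0
Op 5: best P0=NH0 P1=- P2=NH0
Op 6: best P0=NH0 P1=NH0 P2=NH0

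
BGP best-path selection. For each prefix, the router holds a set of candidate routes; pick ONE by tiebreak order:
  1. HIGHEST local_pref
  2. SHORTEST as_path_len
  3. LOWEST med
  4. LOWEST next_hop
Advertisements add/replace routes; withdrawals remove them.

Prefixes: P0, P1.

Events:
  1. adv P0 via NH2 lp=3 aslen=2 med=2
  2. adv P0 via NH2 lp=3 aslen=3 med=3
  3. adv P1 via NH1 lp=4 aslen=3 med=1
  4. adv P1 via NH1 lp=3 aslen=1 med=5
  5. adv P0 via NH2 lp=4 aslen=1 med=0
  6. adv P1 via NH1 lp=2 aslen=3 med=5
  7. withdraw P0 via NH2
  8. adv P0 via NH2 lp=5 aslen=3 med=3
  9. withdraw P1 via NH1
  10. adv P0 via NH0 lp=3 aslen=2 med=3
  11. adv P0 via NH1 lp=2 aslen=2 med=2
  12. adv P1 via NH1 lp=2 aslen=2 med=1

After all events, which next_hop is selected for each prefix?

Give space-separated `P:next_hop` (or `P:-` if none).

Op 1: best P0=NH2 P1=-
Op 2: best P0=NH2 P1=-
Op 3: best P0=NH2 P1=NH1
Op 4: best P0=NH2 P1=NH1
Op 5: best P0=NH2 P1=NH1
Op 6: best P0=NH2 P1=NH1
Op 7: best P0=- P1=NH1
Op 8: best P0=NH2 P1=NH1
Op 9: best P0=NH2 P1=-
Op 10: best P0=NH2 P1=-
Op 11: best P0=NH2 P1=-
Op 12: best P0=NH2 P1=NH1

Answer: P0:NH2 P1:NH1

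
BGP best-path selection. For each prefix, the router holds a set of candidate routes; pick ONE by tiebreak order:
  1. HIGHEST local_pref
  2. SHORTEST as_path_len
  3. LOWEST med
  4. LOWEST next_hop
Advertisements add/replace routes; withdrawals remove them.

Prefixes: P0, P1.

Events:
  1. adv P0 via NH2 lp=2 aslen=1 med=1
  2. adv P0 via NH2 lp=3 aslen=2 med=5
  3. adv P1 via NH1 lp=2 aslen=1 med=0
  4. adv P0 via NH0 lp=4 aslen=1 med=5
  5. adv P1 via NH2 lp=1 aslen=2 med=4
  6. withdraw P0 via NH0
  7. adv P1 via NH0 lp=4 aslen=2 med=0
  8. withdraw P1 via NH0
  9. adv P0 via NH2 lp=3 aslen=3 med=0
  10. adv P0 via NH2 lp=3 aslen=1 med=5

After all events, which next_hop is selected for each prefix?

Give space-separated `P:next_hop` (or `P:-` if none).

Answer: P0:NH2 P1:NH1

Derivation:
Op 1: best P0=NH2 P1=-
Op 2: best P0=NH2 P1=-
Op 3: best P0=NH2 P1=NH1
Op 4: best P0=NH0 P1=NH1
Op 5: best P0=NH0 P1=NH1
Op 6: best P0=NH2 P1=NH1
Op 7: best P0=NH2 P1=NH0
Op 8: best P0=NH2 P1=NH1
Op 9: best P0=NH2 P1=NH1
Op 10: best P0=NH2 P1=NH1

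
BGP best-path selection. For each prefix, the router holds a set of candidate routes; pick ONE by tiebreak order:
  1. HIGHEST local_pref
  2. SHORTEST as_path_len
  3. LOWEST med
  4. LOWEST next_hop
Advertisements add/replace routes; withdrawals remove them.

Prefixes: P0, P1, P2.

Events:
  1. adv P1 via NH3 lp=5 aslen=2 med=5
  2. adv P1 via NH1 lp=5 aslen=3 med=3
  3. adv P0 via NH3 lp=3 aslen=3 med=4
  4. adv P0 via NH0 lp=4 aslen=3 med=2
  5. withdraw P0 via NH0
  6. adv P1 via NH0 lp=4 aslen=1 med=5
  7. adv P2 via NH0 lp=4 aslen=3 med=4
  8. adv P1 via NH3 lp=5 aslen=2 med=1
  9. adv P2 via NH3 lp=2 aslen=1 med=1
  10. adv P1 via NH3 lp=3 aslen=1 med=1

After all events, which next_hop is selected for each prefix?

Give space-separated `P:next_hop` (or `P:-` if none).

Answer: P0:NH3 P1:NH1 P2:NH0

Derivation:
Op 1: best P0=- P1=NH3 P2=-
Op 2: best P0=- P1=NH3 P2=-
Op 3: best P0=NH3 P1=NH3 P2=-
Op 4: best P0=NH0 P1=NH3 P2=-
Op 5: best P0=NH3 P1=NH3 P2=-
Op 6: best P0=NH3 P1=NH3 P2=-
Op 7: best P0=NH3 P1=NH3 P2=NH0
Op 8: best P0=NH3 P1=NH3 P2=NH0
Op 9: best P0=NH3 P1=NH3 P2=NH0
Op 10: best P0=NH3 P1=NH1 P2=NH0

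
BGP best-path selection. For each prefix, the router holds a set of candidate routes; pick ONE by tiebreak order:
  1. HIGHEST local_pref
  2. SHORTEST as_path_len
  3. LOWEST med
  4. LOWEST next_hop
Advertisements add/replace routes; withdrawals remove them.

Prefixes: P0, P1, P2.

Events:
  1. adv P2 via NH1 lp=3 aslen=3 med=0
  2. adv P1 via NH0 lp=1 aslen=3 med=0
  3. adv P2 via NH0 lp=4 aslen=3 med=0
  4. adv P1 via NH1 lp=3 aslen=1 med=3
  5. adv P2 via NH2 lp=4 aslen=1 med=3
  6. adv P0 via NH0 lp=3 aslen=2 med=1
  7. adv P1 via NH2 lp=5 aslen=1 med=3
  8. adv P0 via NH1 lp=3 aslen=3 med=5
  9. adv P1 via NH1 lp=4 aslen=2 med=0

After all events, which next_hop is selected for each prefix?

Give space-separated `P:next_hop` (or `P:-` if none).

Op 1: best P0=- P1=- P2=NH1
Op 2: best P0=- P1=NH0 P2=NH1
Op 3: best P0=- P1=NH0 P2=NH0
Op 4: best P0=- P1=NH1 P2=NH0
Op 5: best P0=- P1=NH1 P2=NH2
Op 6: best P0=NH0 P1=NH1 P2=NH2
Op 7: best P0=NH0 P1=NH2 P2=NH2
Op 8: best P0=NH0 P1=NH2 P2=NH2
Op 9: best P0=NH0 P1=NH2 P2=NH2

Answer: P0:NH0 P1:NH2 P2:NH2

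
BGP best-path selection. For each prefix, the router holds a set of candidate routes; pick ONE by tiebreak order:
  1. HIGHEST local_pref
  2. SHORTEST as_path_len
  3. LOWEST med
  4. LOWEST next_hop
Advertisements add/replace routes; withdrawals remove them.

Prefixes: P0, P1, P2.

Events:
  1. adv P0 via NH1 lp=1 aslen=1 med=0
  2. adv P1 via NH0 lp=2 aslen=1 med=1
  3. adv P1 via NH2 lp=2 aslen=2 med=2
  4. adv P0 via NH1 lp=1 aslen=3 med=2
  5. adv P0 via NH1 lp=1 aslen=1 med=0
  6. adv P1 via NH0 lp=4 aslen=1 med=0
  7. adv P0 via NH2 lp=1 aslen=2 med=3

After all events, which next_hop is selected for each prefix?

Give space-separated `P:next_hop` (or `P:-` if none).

Answer: P0:NH1 P1:NH0 P2:-

Derivation:
Op 1: best P0=NH1 P1=- P2=-
Op 2: best P0=NH1 P1=NH0 P2=-
Op 3: best P0=NH1 P1=NH0 P2=-
Op 4: best P0=NH1 P1=NH0 P2=-
Op 5: best P0=NH1 P1=NH0 P2=-
Op 6: best P0=NH1 P1=NH0 P2=-
Op 7: best P0=NH1 P1=NH0 P2=-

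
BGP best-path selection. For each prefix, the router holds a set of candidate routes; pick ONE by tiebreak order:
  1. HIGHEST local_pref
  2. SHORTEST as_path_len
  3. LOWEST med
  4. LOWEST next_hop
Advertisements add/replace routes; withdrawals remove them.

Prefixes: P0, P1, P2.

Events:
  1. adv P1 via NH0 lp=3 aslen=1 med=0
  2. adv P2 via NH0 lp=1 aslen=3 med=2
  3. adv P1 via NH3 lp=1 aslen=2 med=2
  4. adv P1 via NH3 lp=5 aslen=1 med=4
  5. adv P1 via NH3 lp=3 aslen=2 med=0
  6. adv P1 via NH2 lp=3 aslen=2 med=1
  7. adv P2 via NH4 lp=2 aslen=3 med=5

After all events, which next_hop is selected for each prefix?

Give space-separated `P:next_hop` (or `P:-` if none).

Answer: P0:- P1:NH0 P2:NH4

Derivation:
Op 1: best P0=- P1=NH0 P2=-
Op 2: best P0=- P1=NH0 P2=NH0
Op 3: best P0=- P1=NH0 P2=NH0
Op 4: best P0=- P1=NH3 P2=NH0
Op 5: best P0=- P1=NH0 P2=NH0
Op 6: best P0=- P1=NH0 P2=NH0
Op 7: best P0=- P1=NH0 P2=NH4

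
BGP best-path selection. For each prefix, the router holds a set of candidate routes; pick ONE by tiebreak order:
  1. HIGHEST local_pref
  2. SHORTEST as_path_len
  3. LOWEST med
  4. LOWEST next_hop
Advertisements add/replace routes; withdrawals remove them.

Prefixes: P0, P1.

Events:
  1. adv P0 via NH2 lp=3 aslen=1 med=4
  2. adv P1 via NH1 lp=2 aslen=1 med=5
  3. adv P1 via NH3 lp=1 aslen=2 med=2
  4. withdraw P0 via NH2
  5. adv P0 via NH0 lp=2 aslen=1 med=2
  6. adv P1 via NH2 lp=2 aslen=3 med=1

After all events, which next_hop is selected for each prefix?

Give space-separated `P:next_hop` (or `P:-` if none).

Op 1: best P0=NH2 P1=-
Op 2: best P0=NH2 P1=NH1
Op 3: best P0=NH2 P1=NH1
Op 4: best P0=- P1=NH1
Op 5: best P0=NH0 P1=NH1
Op 6: best P0=NH0 P1=NH1

Answer: P0:NH0 P1:NH1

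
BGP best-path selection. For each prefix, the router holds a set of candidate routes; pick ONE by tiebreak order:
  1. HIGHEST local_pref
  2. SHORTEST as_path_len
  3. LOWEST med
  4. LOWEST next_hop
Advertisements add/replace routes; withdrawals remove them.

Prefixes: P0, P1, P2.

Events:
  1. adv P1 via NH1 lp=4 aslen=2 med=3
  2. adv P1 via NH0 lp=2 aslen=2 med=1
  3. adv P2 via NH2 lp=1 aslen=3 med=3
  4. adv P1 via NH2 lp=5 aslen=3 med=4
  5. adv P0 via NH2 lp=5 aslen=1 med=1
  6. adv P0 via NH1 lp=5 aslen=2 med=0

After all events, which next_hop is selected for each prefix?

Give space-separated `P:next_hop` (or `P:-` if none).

Op 1: best P0=- P1=NH1 P2=-
Op 2: best P0=- P1=NH1 P2=-
Op 3: best P0=- P1=NH1 P2=NH2
Op 4: best P0=- P1=NH2 P2=NH2
Op 5: best P0=NH2 P1=NH2 P2=NH2
Op 6: best P0=NH2 P1=NH2 P2=NH2

Answer: P0:NH2 P1:NH2 P2:NH2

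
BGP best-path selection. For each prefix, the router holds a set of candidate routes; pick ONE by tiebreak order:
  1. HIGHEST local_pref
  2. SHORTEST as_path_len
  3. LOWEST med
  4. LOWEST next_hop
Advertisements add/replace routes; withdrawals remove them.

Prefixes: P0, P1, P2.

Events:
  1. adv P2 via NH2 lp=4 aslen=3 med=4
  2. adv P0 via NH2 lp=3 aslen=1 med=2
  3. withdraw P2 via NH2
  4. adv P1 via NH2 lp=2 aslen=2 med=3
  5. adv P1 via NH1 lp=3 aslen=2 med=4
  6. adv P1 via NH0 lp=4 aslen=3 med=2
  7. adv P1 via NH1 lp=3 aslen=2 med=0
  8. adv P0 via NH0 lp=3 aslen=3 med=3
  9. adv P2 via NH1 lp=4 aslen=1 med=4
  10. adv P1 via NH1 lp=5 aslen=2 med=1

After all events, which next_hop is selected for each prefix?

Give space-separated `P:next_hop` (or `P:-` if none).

Op 1: best P0=- P1=- P2=NH2
Op 2: best P0=NH2 P1=- P2=NH2
Op 3: best P0=NH2 P1=- P2=-
Op 4: best P0=NH2 P1=NH2 P2=-
Op 5: best P0=NH2 P1=NH1 P2=-
Op 6: best P0=NH2 P1=NH0 P2=-
Op 7: best P0=NH2 P1=NH0 P2=-
Op 8: best P0=NH2 P1=NH0 P2=-
Op 9: best P0=NH2 P1=NH0 P2=NH1
Op 10: best P0=NH2 P1=NH1 P2=NH1

Answer: P0:NH2 P1:NH1 P2:NH1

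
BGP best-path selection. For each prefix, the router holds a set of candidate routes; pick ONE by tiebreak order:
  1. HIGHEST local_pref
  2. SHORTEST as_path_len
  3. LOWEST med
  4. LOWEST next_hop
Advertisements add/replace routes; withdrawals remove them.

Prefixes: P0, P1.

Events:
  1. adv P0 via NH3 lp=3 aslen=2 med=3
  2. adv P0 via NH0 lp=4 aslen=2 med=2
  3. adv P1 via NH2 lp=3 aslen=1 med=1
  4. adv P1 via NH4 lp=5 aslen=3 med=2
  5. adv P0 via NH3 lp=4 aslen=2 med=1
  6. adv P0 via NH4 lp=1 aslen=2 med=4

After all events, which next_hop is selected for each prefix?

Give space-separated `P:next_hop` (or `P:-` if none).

Answer: P0:NH3 P1:NH4

Derivation:
Op 1: best P0=NH3 P1=-
Op 2: best P0=NH0 P1=-
Op 3: best P0=NH0 P1=NH2
Op 4: best P0=NH0 P1=NH4
Op 5: best P0=NH3 P1=NH4
Op 6: best P0=NH3 P1=NH4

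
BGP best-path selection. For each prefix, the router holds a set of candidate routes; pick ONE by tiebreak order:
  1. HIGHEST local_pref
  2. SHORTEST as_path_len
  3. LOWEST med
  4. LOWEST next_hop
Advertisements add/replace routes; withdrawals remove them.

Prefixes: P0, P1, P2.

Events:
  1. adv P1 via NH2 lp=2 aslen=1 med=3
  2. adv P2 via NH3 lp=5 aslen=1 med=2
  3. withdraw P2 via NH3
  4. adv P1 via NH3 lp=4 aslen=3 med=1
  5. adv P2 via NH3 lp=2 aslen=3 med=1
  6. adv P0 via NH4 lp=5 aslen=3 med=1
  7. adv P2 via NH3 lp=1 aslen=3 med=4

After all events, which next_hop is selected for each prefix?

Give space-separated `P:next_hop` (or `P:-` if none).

Answer: P0:NH4 P1:NH3 P2:NH3

Derivation:
Op 1: best P0=- P1=NH2 P2=-
Op 2: best P0=- P1=NH2 P2=NH3
Op 3: best P0=- P1=NH2 P2=-
Op 4: best P0=- P1=NH3 P2=-
Op 5: best P0=- P1=NH3 P2=NH3
Op 6: best P0=NH4 P1=NH3 P2=NH3
Op 7: best P0=NH4 P1=NH3 P2=NH3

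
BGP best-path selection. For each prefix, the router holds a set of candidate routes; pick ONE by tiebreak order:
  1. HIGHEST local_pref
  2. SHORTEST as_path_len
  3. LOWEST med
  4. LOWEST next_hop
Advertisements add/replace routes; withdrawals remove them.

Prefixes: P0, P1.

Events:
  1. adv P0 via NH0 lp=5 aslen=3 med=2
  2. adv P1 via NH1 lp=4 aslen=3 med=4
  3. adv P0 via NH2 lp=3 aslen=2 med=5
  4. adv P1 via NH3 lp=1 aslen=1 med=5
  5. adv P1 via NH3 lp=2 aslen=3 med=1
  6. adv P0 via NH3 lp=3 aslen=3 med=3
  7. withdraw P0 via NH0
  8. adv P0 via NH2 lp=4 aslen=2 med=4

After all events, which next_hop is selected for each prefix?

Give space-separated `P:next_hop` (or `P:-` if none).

Answer: P0:NH2 P1:NH1

Derivation:
Op 1: best P0=NH0 P1=-
Op 2: best P0=NH0 P1=NH1
Op 3: best P0=NH0 P1=NH1
Op 4: best P0=NH0 P1=NH1
Op 5: best P0=NH0 P1=NH1
Op 6: best P0=NH0 P1=NH1
Op 7: best P0=NH2 P1=NH1
Op 8: best P0=NH2 P1=NH1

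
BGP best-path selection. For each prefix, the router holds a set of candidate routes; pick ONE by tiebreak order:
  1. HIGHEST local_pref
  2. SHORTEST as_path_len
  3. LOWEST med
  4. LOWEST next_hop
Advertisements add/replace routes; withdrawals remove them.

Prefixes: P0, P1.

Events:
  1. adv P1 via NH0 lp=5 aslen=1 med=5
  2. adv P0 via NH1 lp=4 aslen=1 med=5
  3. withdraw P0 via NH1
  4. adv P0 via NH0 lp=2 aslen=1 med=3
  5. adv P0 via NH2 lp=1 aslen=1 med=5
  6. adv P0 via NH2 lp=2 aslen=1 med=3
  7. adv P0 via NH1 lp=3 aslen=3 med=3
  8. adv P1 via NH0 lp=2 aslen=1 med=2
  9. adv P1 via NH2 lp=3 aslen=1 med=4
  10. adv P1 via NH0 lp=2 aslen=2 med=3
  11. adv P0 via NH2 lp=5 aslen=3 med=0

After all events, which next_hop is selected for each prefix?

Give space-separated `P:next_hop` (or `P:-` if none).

Answer: P0:NH2 P1:NH2

Derivation:
Op 1: best P0=- P1=NH0
Op 2: best P0=NH1 P1=NH0
Op 3: best P0=- P1=NH0
Op 4: best P0=NH0 P1=NH0
Op 5: best P0=NH0 P1=NH0
Op 6: best P0=NH0 P1=NH0
Op 7: best P0=NH1 P1=NH0
Op 8: best P0=NH1 P1=NH0
Op 9: best P0=NH1 P1=NH2
Op 10: best P0=NH1 P1=NH2
Op 11: best P0=NH2 P1=NH2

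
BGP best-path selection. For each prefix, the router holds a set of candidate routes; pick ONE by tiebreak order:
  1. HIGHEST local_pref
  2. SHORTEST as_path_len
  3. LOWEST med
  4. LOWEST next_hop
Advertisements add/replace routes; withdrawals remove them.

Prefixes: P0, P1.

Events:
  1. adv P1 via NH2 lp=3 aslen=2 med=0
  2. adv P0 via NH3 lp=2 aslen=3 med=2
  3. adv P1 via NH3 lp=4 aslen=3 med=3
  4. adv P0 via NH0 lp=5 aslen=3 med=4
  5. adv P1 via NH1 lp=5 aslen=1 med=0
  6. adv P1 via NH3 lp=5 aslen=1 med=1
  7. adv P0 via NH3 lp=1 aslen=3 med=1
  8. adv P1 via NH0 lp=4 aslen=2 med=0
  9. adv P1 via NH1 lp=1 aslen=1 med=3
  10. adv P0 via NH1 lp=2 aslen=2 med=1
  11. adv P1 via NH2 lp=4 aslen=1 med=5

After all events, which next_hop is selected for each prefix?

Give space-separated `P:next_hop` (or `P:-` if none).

Op 1: best P0=- P1=NH2
Op 2: best P0=NH3 P1=NH2
Op 3: best P0=NH3 P1=NH3
Op 4: best P0=NH0 P1=NH3
Op 5: best P0=NH0 P1=NH1
Op 6: best P0=NH0 P1=NH1
Op 7: best P0=NH0 P1=NH1
Op 8: best P0=NH0 P1=NH1
Op 9: best P0=NH0 P1=NH3
Op 10: best P0=NH0 P1=NH3
Op 11: best P0=NH0 P1=NH3

Answer: P0:NH0 P1:NH3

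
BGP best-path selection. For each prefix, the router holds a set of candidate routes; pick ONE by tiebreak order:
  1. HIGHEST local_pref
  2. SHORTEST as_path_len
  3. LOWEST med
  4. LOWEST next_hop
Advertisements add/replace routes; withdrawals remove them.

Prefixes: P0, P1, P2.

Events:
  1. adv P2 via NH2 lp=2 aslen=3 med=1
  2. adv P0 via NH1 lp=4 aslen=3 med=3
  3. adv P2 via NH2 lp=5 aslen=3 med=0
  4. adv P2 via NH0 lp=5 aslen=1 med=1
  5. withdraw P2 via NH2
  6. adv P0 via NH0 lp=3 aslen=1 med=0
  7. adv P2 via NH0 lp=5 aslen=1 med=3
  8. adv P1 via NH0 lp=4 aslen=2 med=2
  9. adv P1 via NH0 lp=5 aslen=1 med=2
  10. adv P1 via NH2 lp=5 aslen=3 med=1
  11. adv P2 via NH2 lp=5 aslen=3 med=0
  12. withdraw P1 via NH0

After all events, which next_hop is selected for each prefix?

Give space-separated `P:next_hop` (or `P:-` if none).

Op 1: best P0=- P1=- P2=NH2
Op 2: best P0=NH1 P1=- P2=NH2
Op 3: best P0=NH1 P1=- P2=NH2
Op 4: best P0=NH1 P1=- P2=NH0
Op 5: best P0=NH1 P1=- P2=NH0
Op 6: best P0=NH1 P1=- P2=NH0
Op 7: best P0=NH1 P1=- P2=NH0
Op 8: best P0=NH1 P1=NH0 P2=NH0
Op 9: best P0=NH1 P1=NH0 P2=NH0
Op 10: best P0=NH1 P1=NH0 P2=NH0
Op 11: best P0=NH1 P1=NH0 P2=NH0
Op 12: best P0=NH1 P1=NH2 P2=NH0

Answer: P0:NH1 P1:NH2 P2:NH0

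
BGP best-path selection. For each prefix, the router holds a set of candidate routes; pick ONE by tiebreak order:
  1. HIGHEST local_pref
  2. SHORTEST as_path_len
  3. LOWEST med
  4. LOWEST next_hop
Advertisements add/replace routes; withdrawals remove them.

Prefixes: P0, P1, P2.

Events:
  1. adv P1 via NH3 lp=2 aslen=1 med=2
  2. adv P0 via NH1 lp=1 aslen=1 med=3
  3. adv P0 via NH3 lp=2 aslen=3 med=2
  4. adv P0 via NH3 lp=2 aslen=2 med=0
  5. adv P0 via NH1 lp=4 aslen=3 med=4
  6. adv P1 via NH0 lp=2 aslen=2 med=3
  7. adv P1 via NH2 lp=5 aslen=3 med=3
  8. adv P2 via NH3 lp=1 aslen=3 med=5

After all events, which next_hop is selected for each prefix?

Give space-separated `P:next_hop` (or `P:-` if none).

Answer: P0:NH1 P1:NH2 P2:NH3

Derivation:
Op 1: best P0=- P1=NH3 P2=-
Op 2: best P0=NH1 P1=NH3 P2=-
Op 3: best P0=NH3 P1=NH3 P2=-
Op 4: best P0=NH3 P1=NH3 P2=-
Op 5: best P0=NH1 P1=NH3 P2=-
Op 6: best P0=NH1 P1=NH3 P2=-
Op 7: best P0=NH1 P1=NH2 P2=-
Op 8: best P0=NH1 P1=NH2 P2=NH3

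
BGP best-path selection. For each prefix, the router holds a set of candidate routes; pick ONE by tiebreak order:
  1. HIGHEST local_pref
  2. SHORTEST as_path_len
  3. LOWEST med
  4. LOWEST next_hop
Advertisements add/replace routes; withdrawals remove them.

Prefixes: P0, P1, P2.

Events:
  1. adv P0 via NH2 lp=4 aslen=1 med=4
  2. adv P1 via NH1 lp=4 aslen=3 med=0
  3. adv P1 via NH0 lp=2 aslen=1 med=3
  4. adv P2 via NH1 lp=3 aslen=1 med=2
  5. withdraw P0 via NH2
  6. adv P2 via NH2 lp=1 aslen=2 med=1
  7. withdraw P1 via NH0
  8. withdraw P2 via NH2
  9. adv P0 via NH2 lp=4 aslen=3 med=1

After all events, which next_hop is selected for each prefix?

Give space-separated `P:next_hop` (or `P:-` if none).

Op 1: best P0=NH2 P1=- P2=-
Op 2: best P0=NH2 P1=NH1 P2=-
Op 3: best P0=NH2 P1=NH1 P2=-
Op 4: best P0=NH2 P1=NH1 P2=NH1
Op 5: best P0=- P1=NH1 P2=NH1
Op 6: best P0=- P1=NH1 P2=NH1
Op 7: best P0=- P1=NH1 P2=NH1
Op 8: best P0=- P1=NH1 P2=NH1
Op 9: best P0=NH2 P1=NH1 P2=NH1

Answer: P0:NH2 P1:NH1 P2:NH1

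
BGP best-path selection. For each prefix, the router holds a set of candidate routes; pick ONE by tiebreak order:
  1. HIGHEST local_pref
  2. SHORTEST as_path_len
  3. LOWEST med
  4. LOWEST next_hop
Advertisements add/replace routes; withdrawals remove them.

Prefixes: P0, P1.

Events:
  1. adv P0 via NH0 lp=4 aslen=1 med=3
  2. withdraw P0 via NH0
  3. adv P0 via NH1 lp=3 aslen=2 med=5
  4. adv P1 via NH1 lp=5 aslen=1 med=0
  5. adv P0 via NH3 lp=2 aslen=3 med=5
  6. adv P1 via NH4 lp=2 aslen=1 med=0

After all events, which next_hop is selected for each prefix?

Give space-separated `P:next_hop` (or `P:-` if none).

Answer: P0:NH1 P1:NH1

Derivation:
Op 1: best P0=NH0 P1=-
Op 2: best P0=- P1=-
Op 3: best P0=NH1 P1=-
Op 4: best P0=NH1 P1=NH1
Op 5: best P0=NH1 P1=NH1
Op 6: best P0=NH1 P1=NH1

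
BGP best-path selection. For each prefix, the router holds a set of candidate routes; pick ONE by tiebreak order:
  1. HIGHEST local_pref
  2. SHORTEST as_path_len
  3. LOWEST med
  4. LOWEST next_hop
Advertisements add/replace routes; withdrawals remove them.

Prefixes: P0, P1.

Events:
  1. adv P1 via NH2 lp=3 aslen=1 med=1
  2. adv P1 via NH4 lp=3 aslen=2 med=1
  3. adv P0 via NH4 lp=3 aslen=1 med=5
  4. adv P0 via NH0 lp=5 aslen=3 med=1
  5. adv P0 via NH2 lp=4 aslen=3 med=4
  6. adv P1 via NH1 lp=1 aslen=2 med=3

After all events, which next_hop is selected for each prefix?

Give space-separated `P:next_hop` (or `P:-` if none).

Answer: P0:NH0 P1:NH2

Derivation:
Op 1: best P0=- P1=NH2
Op 2: best P0=- P1=NH2
Op 3: best P0=NH4 P1=NH2
Op 4: best P0=NH0 P1=NH2
Op 5: best P0=NH0 P1=NH2
Op 6: best P0=NH0 P1=NH2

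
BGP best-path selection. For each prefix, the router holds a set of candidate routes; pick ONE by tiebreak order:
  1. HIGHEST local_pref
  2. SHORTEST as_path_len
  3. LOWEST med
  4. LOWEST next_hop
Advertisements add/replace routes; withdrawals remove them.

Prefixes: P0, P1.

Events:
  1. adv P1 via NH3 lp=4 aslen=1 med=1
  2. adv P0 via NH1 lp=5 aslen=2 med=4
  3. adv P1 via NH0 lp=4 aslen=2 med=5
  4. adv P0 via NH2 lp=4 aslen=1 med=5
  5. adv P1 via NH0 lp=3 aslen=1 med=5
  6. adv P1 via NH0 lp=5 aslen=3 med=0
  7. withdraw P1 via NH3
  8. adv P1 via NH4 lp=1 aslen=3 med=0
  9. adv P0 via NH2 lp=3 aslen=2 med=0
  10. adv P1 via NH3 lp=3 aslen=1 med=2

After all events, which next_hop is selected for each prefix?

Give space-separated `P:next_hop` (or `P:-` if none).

Op 1: best P0=- P1=NH3
Op 2: best P0=NH1 P1=NH3
Op 3: best P0=NH1 P1=NH3
Op 4: best P0=NH1 P1=NH3
Op 5: best P0=NH1 P1=NH3
Op 6: best P0=NH1 P1=NH0
Op 7: best P0=NH1 P1=NH0
Op 8: best P0=NH1 P1=NH0
Op 9: best P0=NH1 P1=NH0
Op 10: best P0=NH1 P1=NH0

Answer: P0:NH1 P1:NH0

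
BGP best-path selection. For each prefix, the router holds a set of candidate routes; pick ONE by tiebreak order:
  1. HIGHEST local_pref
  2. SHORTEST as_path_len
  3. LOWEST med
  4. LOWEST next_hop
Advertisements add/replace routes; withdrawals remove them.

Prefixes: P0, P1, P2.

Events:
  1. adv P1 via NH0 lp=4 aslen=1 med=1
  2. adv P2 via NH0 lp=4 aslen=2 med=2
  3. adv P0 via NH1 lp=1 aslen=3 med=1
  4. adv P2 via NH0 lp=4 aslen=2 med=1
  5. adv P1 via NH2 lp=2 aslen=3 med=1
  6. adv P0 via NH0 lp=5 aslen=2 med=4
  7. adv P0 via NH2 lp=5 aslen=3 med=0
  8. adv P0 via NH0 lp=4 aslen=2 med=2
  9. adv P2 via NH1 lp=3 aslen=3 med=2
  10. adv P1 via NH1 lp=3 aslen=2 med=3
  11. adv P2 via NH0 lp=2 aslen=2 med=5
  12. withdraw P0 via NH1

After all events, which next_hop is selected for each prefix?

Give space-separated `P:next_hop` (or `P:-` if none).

Op 1: best P0=- P1=NH0 P2=-
Op 2: best P0=- P1=NH0 P2=NH0
Op 3: best P0=NH1 P1=NH0 P2=NH0
Op 4: best P0=NH1 P1=NH0 P2=NH0
Op 5: best P0=NH1 P1=NH0 P2=NH0
Op 6: best P0=NH0 P1=NH0 P2=NH0
Op 7: best P0=NH0 P1=NH0 P2=NH0
Op 8: best P0=NH2 P1=NH0 P2=NH0
Op 9: best P0=NH2 P1=NH0 P2=NH0
Op 10: best P0=NH2 P1=NH0 P2=NH0
Op 11: best P0=NH2 P1=NH0 P2=NH1
Op 12: best P0=NH2 P1=NH0 P2=NH1

Answer: P0:NH2 P1:NH0 P2:NH1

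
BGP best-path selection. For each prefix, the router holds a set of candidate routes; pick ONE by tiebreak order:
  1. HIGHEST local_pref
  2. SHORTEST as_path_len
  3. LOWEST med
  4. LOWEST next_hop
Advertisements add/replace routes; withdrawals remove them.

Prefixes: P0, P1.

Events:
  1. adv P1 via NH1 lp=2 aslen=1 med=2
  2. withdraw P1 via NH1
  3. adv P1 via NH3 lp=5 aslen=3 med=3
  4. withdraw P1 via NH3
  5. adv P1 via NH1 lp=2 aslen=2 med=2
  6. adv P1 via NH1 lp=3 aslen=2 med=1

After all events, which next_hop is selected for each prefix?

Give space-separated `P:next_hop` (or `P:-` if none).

Op 1: best P0=- P1=NH1
Op 2: best P0=- P1=-
Op 3: best P0=- P1=NH3
Op 4: best P0=- P1=-
Op 5: best P0=- P1=NH1
Op 6: best P0=- P1=NH1

Answer: P0:- P1:NH1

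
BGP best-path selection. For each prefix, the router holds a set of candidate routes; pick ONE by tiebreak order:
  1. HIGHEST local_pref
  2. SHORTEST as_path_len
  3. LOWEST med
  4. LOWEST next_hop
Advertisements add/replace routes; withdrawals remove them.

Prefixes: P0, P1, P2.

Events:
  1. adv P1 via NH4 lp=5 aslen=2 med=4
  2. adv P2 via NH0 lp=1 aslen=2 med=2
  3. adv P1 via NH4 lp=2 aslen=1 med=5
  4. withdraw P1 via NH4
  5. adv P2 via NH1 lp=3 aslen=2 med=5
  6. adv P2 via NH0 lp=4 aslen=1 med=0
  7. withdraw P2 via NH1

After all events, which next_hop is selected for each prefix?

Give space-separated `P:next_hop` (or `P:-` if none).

Answer: P0:- P1:- P2:NH0

Derivation:
Op 1: best P0=- P1=NH4 P2=-
Op 2: best P0=- P1=NH4 P2=NH0
Op 3: best P0=- P1=NH4 P2=NH0
Op 4: best P0=- P1=- P2=NH0
Op 5: best P0=- P1=- P2=NH1
Op 6: best P0=- P1=- P2=NH0
Op 7: best P0=- P1=- P2=NH0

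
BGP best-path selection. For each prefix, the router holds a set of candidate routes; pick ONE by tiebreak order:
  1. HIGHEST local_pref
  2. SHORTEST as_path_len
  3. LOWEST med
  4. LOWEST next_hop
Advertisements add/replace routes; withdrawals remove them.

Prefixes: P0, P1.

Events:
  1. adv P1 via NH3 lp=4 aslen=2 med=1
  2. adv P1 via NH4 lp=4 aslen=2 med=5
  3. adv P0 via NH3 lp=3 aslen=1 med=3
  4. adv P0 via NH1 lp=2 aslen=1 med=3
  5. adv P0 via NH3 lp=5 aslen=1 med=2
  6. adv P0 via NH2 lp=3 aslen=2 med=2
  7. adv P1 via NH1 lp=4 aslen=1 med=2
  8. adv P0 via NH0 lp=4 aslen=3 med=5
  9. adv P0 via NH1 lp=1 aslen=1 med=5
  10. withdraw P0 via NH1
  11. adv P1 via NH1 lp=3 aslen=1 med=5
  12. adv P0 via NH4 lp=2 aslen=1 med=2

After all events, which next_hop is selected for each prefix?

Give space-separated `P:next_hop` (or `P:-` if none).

Answer: P0:NH3 P1:NH3

Derivation:
Op 1: best P0=- P1=NH3
Op 2: best P0=- P1=NH3
Op 3: best P0=NH3 P1=NH3
Op 4: best P0=NH3 P1=NH3
Op 5: best P0=NH3 P1=NH3
Op 6: best P0=NH3 P1=NH3
Op 7: best P0=NH3 P1=NH1
Op 8: best P0=NH3 P1=NH1
Op 9: best P0=NH3 P1=NH1
Op 10: best P0=NH3 P1=NH1
Op 11: best P0=NH3 P1=NH3
Op 12: best P0=NH3 P1=NH3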